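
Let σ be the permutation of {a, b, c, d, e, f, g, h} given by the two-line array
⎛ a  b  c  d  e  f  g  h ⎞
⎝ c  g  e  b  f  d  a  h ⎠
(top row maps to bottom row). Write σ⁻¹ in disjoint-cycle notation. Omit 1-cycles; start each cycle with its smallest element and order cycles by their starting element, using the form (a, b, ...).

The cycle decomposition of σ is (a, c, e, f, d, b, g).
Reversing each cycle (and rotating so the smallest element leads) gives σ⁻¹ = (a, g, b, d, f, e, c).

(a, g, b, d, f, e, c)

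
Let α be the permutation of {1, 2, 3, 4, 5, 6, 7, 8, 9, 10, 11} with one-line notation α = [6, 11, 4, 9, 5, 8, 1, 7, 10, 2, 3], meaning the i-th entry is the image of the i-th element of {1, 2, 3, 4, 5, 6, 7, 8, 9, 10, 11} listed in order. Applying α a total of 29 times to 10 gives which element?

Tracing 10 → 2 → … returns to 10 after 6 steps, so 10 lies in a 6-cycle (2 11 3 4 9 10).
On a 6-cycle, α^6 is the identity, so α^29 = α^5 there (29 ≡ 5 mod 6).
Stepping 5 places around the cycle: 10 → 2 → 11 → 3 → 4 → 9.

9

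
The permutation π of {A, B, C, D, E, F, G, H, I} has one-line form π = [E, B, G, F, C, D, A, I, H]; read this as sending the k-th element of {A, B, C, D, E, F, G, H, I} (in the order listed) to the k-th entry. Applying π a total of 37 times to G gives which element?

Tracing G → A → … returns to G after 4 steps, so G lies in a 4-cycle (A E C G).
Since the cycle has length 4, π^37 acts on it the same as π^1 (37 mod 4 = 1).
Advancing 1 step from G: G → A.

A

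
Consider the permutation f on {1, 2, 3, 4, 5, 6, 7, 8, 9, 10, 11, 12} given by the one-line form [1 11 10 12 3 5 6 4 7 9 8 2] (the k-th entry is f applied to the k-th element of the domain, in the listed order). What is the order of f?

30

Decomposing into disjoint cycles gives cycle lengths 6, 5, 1.
Since disjoint cycles commute, ord(f) = lcm(6, 5) = 30.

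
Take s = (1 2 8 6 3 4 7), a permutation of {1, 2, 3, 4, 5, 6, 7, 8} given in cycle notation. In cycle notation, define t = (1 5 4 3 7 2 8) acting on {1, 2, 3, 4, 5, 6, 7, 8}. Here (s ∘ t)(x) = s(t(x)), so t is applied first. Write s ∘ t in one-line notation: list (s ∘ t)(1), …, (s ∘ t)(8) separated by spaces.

Chase each element through t then s: 1 → 5 → 5; 2 → 8 → 6; 3 → 7 → 1; 4 → 3 → 4; 5 → 4 → 7; 6 → 6 → 3; 7 → 2 → 8; 8 → 1 → 2.
So s ∘ t in one-line form is 5 6 1 4 7 3 8 2.

5 6 1 4 7 3 8 2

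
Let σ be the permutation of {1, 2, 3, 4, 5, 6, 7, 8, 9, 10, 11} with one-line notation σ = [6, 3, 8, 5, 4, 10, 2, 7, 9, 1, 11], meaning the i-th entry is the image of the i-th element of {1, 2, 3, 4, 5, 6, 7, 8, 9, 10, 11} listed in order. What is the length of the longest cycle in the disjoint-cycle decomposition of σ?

Decomposing into disjoint cycles gives (1, 6, 10)(2, 3, 8, 7)(4, 5); the longest has length 4.

4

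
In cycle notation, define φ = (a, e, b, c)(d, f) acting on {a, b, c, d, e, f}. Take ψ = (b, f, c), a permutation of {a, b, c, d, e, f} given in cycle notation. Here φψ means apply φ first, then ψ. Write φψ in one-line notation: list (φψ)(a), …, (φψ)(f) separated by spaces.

(φψ)(x) = ψ(φ(x)). Computing each image: ψ(φ(a)) = ψ(e) = e, ψ(φ(b)) = ψ(c) = b, ψ(φ(c)) = ψ(a) = a, ψ(φ(d)) = ψ(f) = c, ψ(φ(e)) = ψ(b) = f, ψ(φ(f)) = ψ(d) = d.
Hence φψ = [e b a c f d].

e b a c f d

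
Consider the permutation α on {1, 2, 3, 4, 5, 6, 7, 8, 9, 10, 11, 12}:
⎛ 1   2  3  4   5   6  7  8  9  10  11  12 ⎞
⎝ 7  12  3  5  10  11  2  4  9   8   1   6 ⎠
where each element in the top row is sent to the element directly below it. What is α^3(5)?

Tracing 5 → 10 → … returns to 5 after 4 steps, so 5 lies in a 4-cycle (4, 5, 10, 8).
Advancing 3 steps from 5: 5 → 10 → 8 → 4.

4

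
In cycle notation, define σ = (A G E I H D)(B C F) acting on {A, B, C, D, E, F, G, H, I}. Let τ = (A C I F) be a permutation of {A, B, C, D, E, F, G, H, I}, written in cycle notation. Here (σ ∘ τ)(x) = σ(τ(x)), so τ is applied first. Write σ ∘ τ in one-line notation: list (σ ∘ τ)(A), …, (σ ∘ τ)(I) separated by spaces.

F C H A I G E D B

Chase each element through τ then σ: A → C → F; B → B → C; C → I → H; D → D → A; E → E → I; F → A → G; G → G → E; H → H → D; I → F → B.
So σ ∘ τ in one-line form is F C H A I G E D B.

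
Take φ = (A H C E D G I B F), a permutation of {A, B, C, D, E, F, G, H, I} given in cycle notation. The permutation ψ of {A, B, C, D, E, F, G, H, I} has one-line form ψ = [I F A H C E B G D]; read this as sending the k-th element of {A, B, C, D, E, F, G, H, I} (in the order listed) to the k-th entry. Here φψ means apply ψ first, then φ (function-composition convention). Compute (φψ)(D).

(φψ)(D) = φ(ψ(D)). ψ(D) = H, then φ(H) = C. So (φψ)(D) = C.

C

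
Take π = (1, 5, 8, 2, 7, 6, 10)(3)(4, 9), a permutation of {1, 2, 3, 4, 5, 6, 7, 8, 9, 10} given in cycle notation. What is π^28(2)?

2 lies in the 7-cycle (1, 5, 8, 2, 7, 6, 10).
Powers repeat with period 7 on this cycle, and 28 mod 7 = 0, so π^28(2) = π^0(2).
So π^28(2) = 2.

2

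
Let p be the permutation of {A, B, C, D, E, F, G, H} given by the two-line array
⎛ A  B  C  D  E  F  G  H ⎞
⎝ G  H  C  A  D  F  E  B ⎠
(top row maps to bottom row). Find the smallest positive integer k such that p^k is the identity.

4

The disjoint-cycle form of p has cycle lengths 4, 2, 1, 1.
The order is lcm(4, 2) = 4.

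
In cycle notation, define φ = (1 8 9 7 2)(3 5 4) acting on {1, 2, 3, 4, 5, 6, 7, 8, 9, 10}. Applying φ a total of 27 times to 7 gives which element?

1

7 lies in the 5-cycle (1 8 9 7 2).
Powers repeat with period 5 on this cycle, and 27 mod 5 = 2, so φ^27(7) = φ^2(7).
Advancing 2 steps from 7: 7 → 2 → 1.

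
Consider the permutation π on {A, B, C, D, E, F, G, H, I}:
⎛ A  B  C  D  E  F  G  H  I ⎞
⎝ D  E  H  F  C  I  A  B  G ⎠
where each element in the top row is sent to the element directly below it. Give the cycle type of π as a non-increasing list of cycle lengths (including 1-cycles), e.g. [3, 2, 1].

[5, 4]

The disjoint cycles are (A D F I G)(B E C H), with lengths 5, 4 in non-increasing order.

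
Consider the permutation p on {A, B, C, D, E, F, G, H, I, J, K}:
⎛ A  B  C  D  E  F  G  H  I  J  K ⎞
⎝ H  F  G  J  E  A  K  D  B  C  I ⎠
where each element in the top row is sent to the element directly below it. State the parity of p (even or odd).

odd

In disjoint-cycle form the cycle lengths are 10, 1.
A cycle is odd iff its length is even; p has 1 even-length cycle, so sgn(p) = (−1)^1 and p is odd.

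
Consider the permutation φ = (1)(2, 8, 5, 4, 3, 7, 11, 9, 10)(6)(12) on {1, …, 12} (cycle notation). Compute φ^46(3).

7

3 lies in the 9-cycle (2, 8, 5, 4, 3, 7, 11, 9, 10).
On a 9-cycle, φ^9 is the identity, so φ^46 = φ^1 there (46 ≡ 1 mod 9).
Stepping 1 place around the cycle: 3 → 7.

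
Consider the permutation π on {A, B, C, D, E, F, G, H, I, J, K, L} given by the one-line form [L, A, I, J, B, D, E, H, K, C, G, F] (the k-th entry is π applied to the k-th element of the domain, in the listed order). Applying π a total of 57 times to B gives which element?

L

Tracing B → A → … returns to B after 11 steps, so B lies in an 11-cycle (A, L, F, D, J, C, I, K, G, E, B).
On an 11-cycle, π^11 is the identity, so π^57 = π^2 there (57 ≡ 2 mod 11).
Stepping 2 places around the cycle: B → A → L.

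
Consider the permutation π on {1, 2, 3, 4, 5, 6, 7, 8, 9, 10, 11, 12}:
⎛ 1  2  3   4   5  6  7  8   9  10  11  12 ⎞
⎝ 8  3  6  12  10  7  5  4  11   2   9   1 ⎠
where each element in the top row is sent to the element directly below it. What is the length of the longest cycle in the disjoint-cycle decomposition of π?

Decomposing into disjoint cycles gives (1, 8, 4, 12)(2, 3, 6, 7, 5, 10)(9, 11); the longest has length 6.

6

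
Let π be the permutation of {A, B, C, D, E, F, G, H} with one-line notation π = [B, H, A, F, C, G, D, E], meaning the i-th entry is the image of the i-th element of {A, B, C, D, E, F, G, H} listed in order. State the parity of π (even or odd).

In disjoint-cycle form the cycle lengths are 5, 3.
A cycle of length ℓ contributes ℓ−1 transpositions, so π is a product of 4 + 2 = 6 transpositions — even.

even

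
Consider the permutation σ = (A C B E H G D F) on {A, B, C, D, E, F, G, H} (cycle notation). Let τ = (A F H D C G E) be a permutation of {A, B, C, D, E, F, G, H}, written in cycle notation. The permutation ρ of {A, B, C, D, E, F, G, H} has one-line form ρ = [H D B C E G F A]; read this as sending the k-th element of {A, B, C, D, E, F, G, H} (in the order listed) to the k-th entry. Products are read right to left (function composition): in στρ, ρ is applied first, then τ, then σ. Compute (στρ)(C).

E

Chase C: ρ(C) = B; τ(B) = B; σ(B) = E. Hence (στρ)(C) = E.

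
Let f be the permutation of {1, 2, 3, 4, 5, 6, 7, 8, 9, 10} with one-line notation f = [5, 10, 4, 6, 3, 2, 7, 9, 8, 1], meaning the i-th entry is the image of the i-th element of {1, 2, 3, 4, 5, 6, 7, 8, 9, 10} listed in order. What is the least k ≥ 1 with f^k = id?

Decomposing into disjoint cycles gives cycle lengths 7, 2, 1.
The order of f is the least common multiple of its cycle lengths: lcm(7, 2) = 14.

14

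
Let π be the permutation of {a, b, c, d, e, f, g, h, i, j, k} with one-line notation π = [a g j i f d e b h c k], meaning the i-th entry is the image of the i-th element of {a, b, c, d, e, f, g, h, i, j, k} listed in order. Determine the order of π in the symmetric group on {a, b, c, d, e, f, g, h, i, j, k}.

14

Decomposing into disjoint cycles gives cycle lengths 7, 2, 1, 1.
The order of π is the least common multiple of its cycle lengths: lcm(7, 2) = 14.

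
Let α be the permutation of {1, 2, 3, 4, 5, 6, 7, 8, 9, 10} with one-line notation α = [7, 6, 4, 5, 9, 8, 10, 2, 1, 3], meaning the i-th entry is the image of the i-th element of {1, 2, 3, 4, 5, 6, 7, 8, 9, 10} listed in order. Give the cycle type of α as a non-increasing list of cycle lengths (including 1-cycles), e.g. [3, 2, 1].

[7, 3]

The disjoint cycles are (1, 7, 10, 3, 4, 5, 9)(2, 6, 8), with lengths 7, 3 in non-increasing order.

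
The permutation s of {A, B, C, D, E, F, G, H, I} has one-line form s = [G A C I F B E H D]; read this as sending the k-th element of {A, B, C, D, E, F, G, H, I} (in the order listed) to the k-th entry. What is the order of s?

10

The disjoint-cycle form of s has cycle lengths 5, 2, 1, 1.
The order is lcm(5, 2) = 10.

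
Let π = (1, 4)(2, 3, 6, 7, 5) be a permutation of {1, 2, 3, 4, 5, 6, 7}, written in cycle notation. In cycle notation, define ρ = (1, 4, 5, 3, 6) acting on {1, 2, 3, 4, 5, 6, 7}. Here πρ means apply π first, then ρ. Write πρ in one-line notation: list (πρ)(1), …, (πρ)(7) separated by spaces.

(πρ)(x) = ρ(π(x)). Computing each image: ρ(π(1)) = ρ(4) = 5, ρ(π(2)) = ρ(3) = 6, ρ(π(3)) = ρ(6) = 1, ρ(π(4)) = ρ(1) = 4, ρ(π(5)) = ρ(2) = 2, ρ(π(6)) = ρ(7) = 7, ρ(π(7)) = ρ(5) = 3.
Hence πρ = [5 6 1 4 2 7 3].

5 6 1 4 2 7 3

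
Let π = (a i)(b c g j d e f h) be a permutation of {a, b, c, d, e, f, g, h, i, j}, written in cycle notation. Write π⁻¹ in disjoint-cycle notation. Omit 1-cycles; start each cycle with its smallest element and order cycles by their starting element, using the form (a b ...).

If π sends a → b within a cycle, π⁻¹ sends b → a; equivalently, reverse each cycle.
After reversing and putting each cycle's least element first, π⁻¹ = (a i)(b h f e d j g c).

(a i)(b h f e d j g c)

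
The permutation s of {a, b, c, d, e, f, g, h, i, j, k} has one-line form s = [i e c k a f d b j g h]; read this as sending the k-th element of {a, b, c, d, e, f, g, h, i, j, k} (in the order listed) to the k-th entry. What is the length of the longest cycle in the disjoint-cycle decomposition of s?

9

Decomposing into disjoint cycles gives (a i j g d k h b e); the longest has length 9.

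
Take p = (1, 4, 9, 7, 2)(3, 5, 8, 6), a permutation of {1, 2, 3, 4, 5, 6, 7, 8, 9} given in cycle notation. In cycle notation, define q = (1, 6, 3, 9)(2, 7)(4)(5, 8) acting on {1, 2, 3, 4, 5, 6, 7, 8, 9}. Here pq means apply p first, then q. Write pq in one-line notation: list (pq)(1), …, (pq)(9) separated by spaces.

4 6 8 1 5 9 7 3 2

(pq)(x) = q(p(x)). Computing each image: q(p(1)) = q(4) = 4, q(p(2)) = q(1) = 6, q(p(3)) = q(5) = 8, q(p(4)) = q(9) = 1, q(p(5)) = q(8) = 5, q(p(6)) = q(3) = 9, q(p(7)) = q(2) = 7, q(p(8)) = q(6) = 3, q(p(9)) = q(7) = 2.
Hence pq = [4 6 8 1 5 9 7 3 2].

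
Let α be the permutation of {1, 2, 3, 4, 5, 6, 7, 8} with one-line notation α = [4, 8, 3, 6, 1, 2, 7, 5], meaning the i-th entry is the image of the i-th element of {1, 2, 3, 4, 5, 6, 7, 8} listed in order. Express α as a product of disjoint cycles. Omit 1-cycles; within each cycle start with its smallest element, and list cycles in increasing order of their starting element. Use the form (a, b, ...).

(1, 4, 6, 2, 8, 5)

From 1: 1 → 4 → 6 → 2 → 8 → 5 → 1, closing the cycle (1, 4, 6, 2, 8, 5).
Repeating from the next unused element and collecting all non-trivial cycles gives (1, 4, 6, 2, 8, 5).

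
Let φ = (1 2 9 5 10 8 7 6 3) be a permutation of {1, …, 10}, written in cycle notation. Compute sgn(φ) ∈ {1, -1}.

1

The cycle lengths are 9, 1.
A cycle is odd iff its length is even; φ has 0 even-length cycles, so sgn(φ) = (−1)^0 and φ is even.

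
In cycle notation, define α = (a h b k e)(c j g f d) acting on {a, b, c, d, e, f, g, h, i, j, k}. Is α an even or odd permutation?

even

The cycle lengths are 5, 5, 1.
A cycle is odd iff its length is even; α has 0 even-length cycles, so sgn(α) = (−1)^0 and α is even.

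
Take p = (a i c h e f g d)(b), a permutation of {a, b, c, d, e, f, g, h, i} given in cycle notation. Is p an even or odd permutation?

odd

The cycle lengths are 8, 1.
A cycle is odd iff its length is even; p has 1 even-length cycle, so sgn(p) = (−1)^1 and p is odd.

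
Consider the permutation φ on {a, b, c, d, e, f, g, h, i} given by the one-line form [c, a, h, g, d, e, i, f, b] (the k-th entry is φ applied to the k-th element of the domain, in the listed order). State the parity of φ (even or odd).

even

In disjoint-cycle form the cycle lengths are 9.
A cycle is odd iff its length is even; φ has 0 even-length cycles, so sgn(φ) = (−1)^0 and φ is even.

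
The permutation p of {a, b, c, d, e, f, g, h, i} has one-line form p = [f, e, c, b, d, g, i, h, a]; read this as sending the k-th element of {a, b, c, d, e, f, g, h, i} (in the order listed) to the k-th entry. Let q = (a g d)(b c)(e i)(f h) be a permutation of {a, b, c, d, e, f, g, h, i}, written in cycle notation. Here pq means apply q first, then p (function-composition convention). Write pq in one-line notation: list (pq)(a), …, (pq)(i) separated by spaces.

i c e f a h b g d

Chase each element through q then p: a → g → i; b → c → c; c → b → e; d → a → f; e → i → a; f → h → h; g → d → b; h → f → g; i → e → d.
So pq in one-line form is i c e f a h b g d.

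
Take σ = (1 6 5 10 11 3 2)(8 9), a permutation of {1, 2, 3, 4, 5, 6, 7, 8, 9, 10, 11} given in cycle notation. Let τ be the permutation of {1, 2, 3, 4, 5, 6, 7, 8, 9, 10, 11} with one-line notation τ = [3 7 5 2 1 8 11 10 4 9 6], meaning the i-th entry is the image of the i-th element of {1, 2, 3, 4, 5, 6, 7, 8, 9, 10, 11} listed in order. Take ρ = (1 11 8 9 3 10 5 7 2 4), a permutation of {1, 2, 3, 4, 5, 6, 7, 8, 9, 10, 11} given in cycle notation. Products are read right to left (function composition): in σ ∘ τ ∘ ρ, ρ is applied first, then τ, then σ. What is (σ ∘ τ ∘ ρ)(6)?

(σ ∘ τ ∘ ρ)(6) = σ(τ(ρ(6))). ρ(6) = 6, then τ(6) = 8, then σ(8) = 9, so the result is 9.

9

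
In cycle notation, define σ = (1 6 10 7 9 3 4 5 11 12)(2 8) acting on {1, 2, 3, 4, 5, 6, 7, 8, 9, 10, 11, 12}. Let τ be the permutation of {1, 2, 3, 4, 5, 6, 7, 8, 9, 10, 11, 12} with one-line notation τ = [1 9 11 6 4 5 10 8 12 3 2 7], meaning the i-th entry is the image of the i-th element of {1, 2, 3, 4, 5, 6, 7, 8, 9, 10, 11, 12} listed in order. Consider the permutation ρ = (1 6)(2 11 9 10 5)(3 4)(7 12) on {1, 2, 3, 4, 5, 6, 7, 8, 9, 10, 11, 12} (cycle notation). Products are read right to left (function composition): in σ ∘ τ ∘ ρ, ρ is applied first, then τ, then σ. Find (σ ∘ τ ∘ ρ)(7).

9

(σ ∘ τ ∘ ρ)(7) = σ(τ(ρ(7))). ρ(7) = 12, then τ(12) = 7, then σ(7) = 9, so the result is 9.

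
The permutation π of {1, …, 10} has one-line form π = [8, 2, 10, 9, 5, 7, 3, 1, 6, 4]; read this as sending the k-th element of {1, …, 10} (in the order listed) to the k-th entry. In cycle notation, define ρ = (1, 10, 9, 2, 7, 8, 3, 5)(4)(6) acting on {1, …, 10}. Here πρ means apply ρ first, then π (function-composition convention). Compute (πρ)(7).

1

First apply ρ: ρ(7) = 8, then π(8) = 1. Thus (πρ)(7) = 1.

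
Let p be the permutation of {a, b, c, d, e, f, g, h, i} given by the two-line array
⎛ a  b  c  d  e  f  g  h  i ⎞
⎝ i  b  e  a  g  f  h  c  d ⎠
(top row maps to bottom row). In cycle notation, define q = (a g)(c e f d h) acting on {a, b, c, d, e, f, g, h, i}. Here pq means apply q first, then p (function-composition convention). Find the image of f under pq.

a

q(f) = d, then p(d) = a; composing gives (pq)(f) = a.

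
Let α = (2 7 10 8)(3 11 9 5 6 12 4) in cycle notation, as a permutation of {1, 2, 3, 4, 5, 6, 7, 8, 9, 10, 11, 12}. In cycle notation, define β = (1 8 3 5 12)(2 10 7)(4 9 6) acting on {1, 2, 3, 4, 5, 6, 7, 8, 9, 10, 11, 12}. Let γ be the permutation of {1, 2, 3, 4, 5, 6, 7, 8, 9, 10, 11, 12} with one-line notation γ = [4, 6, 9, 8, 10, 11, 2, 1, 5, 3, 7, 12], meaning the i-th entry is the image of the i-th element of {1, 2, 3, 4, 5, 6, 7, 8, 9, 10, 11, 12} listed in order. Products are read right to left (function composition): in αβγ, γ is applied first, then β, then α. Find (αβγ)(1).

5

(αβγ)(1) = α(β(γ(1))). γ(1) = 4, then β(4) = 9, then α(9) = 5, so the result is 5.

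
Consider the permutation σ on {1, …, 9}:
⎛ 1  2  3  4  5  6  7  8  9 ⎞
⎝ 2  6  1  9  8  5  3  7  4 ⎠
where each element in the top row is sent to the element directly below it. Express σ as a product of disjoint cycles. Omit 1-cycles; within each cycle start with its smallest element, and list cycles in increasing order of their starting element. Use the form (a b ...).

(1 2 6 5 8 7 3)(4 9)

From 1: 1 → 2 → 6 → 5 → 8 → 7 → 3 → 1, closing the cycle (1 2 6 5 8 7 3).
Repeating from the next unused element and collecting all non-trivial cycles gives (1 2 6 5 8 7 3)(4 9).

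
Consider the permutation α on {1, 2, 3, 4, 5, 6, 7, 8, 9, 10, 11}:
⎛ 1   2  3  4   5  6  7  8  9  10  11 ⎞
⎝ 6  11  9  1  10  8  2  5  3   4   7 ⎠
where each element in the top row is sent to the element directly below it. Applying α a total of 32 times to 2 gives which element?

Tracing 2 → 11 → … returns to 2 after 3 steps, so 2 lies in a 3-cycle (2 11 7).
On a 3-cycle, α^3 is the identity, so α^32 = α^2 there (32 ≡ 2 mod 3).
Advancing 2 steps from 2: 2 → 11 → 7.

7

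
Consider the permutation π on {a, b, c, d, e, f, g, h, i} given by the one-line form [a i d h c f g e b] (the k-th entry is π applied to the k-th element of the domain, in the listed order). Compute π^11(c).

e

Tracing c → d → … returns to c after 4 steps, so c lies in a 4-cycle (c, d, h, e).
Since the cycle has length 4, π^11 acts on it the same as π^3 (11 mod 4 = 3).
Advancing 3 steps from c: c → d → h → e.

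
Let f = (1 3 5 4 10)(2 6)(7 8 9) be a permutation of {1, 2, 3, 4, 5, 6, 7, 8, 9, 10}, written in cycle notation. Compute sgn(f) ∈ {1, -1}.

The cycle lengths are 5, 3, 2.
A cycle of length ℓ contributes ℓ−1 transpositions, so f is a product of 4 + 2 + 1 = 7 transpositions — odd.

-1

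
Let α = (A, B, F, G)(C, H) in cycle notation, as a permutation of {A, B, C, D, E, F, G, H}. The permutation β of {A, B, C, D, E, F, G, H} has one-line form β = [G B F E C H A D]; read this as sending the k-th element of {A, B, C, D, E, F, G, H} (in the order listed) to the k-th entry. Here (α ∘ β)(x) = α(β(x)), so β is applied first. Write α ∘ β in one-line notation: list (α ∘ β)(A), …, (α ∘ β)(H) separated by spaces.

A F G E H C B D

Chase each element through β then α: A → G → A; B → B → F; C → F → G; D → E → E; E → C → H; F → H → C; G → A → B; H → D → D.
Collecting the images, α ∘ β = [A F G E H C B D].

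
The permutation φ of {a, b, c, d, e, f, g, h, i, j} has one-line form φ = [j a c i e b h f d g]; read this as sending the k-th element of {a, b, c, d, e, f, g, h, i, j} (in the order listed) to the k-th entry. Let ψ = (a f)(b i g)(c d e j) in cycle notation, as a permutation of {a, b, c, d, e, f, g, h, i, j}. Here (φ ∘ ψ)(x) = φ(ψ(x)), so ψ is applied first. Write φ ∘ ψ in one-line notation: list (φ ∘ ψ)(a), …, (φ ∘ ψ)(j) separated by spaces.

b d i e g j a f h c

Chase each element through ψ then φ: a → f → b; b → i → d; c → d → i; d → e → e; e → j → g; f → a → j; g → b → a; h → h → f; i → g → h; j → c → c.
Collecting the images, φ ∘ ψ = [b d i e g j a f h c].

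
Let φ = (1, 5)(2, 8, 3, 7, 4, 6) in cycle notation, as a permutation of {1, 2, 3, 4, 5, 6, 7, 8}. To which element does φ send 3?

7

In the cycle (2, 8, 3, 7, 4, 6), 3 is followed by 7, so φ(3) = 7.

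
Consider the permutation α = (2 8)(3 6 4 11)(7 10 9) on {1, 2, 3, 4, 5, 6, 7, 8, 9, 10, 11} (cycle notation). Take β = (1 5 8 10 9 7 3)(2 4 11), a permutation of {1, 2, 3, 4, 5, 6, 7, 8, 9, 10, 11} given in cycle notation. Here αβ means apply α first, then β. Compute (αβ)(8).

α(8) = 2, then β(2) = 4; composing gives (αβ)(8) = 4.

4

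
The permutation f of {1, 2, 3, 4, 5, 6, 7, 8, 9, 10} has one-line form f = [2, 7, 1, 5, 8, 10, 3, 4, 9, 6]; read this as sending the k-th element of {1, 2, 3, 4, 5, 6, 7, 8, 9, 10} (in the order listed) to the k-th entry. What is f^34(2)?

Tracing 2 → 7 → … returns to 2 after 4 steps, so 2 lies in a 4-cycle (1, 2, 7, 3).
Since the cycle has length 4, f^34 acts on it the same as f^2 (34 mod 4 = 2).
Advancing 2 steps from 2: 2 → 7 → 3.

3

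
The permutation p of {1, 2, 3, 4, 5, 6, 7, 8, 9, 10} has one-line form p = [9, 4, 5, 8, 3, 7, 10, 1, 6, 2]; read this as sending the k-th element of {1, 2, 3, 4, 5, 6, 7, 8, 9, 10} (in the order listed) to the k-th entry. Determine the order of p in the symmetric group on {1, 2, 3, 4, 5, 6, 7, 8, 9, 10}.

8

Decomposing into disjoint cycles gives cycle lengths 8, 2.
Since disjoint cycles commute, ord(p) = lcm(8, 2) = 8.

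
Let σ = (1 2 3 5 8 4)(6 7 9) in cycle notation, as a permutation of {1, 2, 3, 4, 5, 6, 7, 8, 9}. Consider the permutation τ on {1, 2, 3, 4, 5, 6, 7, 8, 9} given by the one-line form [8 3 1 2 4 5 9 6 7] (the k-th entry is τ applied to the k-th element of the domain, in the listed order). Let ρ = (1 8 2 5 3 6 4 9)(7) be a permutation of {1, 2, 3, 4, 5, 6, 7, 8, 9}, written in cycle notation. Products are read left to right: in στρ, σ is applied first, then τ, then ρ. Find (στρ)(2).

(στρ)(2) = ρ(τ(σ(2))). σ(2) = 3, then τ(3) = 1, then ρ(1) = 8, so the result is 8.

8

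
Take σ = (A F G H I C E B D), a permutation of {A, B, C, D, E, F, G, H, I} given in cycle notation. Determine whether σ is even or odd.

The cycle lengths are 9.
A cycle is odd iff its length is even; σ has 0 even-length cycles, so sgn(σ) = (−1)^0 and σ is even.

even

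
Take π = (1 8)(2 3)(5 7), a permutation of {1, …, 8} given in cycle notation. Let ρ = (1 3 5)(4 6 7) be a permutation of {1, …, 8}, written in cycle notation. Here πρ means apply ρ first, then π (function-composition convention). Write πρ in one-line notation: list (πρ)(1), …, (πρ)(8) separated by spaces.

2 3 7 6 8 5 4 1

For each element, apply ρ then π: 1 → 3 → 2; 2 → 2 → 3; 3 → 5 → 7; 4 → 6 → 6; 5 → 1 → 8; 6 → 7 → 5; 7 → 4 → 4; 8 → 8 → 1.
Collecting the images, πρ = [2 3 7 6 8 5 4 1].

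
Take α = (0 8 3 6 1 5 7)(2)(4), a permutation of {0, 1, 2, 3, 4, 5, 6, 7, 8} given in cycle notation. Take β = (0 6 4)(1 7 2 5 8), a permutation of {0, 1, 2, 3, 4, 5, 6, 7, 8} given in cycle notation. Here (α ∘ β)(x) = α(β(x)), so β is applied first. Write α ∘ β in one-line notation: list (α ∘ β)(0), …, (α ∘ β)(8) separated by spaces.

(α ∘ β)(x) = α(β(x)). Computing each image: α(β(0)) = α(6) = 1, α(β(1)) = α(7) = 0, α(β(2)) = α(5) = 7, α(β(3)) = α(3) = 6, α(β(4)) = α(0) = 8, α(β(5)) = α(8) = 3, α(β(6)) = α(4) = 4, α(β(7)) = α(2) = 2, α(β(8)) = α(1) = 5.
Hence α ∘ β = [1 0 7 6 8 3 4 2 5].

1 0 7 6 8 3 4 2 5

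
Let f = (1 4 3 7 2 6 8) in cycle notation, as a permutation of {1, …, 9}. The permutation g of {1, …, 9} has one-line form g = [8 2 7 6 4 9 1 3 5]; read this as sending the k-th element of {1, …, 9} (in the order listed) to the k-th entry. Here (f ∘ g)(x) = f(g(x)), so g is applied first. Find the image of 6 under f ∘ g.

(f ∘ g)(6) = f(g(6)). g(6) = 9, then f(9) = 9. So (f ∘ g)(6) = 9.

9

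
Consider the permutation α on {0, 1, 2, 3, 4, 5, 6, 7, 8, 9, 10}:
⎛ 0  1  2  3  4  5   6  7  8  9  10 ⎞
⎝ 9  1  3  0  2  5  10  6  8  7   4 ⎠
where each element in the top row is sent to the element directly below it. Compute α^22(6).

Tracing 6 → 10 → … returns to 6 after 8 steps, so 6 lies in an 8-cycle (0 9 7 6 10 4 2 3).
Powers repeat with period 8 on this cycle, and 22 mod 8 = 6, so α^22(6) = α^6(6).
Advancing 6 steps from 6: 6 → 10 → 4 → 2 → 3 → 0 → 9.

9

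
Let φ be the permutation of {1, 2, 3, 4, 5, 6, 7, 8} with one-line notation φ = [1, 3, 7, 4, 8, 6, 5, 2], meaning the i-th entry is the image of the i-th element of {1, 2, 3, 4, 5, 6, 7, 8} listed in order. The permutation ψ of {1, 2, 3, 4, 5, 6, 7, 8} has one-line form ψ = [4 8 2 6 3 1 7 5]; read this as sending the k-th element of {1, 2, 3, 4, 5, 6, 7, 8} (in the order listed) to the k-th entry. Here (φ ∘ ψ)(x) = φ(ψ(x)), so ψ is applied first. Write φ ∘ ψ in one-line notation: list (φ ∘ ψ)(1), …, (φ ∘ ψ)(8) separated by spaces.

4 2 3 6 7 1 5 8

(φ ∘ ψ)(x) = φ(ψ(x)). Computing each image: φ(ψ(1)) = φ(4) = 4, φ(ψ(2)) = φ(8) = 2, φ(ψ(3)) = φ(2) = 3, φ(ψ(4)) = φ(6) = 6, φ(ψ(5)) = φ(3) = 7, φ(ψ(6)) = φ(1) = 1, φ(ψ(7)) = φ(7) = 5, φ(ψ(8)) = φ(5) = 8.
Hence φ ∘ ψ = [4 2 3 6 7 1 5 8].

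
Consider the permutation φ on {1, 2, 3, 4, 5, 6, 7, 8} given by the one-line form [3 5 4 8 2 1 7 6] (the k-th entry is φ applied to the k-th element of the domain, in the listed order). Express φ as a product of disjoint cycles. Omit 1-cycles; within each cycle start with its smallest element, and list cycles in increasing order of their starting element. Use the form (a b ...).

(1 3 4 8 6)(2 5)

Start at 1 and follow images: 1 → 3 → 4 → 8 → 6 → 1, giving the cycle (1 3 4 8 6).
Repeating from the next unused element and collecting all non-trivial cycles gives (1 3 4 8 6)(2 5).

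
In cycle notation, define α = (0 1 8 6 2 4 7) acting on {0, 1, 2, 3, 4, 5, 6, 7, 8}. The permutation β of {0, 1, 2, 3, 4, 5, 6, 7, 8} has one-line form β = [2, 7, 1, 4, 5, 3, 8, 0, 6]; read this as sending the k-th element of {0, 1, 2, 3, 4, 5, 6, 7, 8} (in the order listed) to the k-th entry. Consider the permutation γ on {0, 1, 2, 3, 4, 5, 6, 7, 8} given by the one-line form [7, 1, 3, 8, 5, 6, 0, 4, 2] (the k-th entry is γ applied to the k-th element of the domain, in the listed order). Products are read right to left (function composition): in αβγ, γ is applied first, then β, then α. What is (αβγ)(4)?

Apply the permutations in order: γ(4) = 5, then β(5) = 3, then α(3) = 3. So (αβγ)(4) = 3.

3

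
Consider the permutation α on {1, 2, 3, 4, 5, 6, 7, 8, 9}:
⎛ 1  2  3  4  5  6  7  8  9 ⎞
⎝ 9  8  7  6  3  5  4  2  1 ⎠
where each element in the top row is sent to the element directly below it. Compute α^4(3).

5

Tracing 3 → 7 → … returns to 3 after 5 steps, so 3 lies in a 5-cycle (3 7 4 6 5).
Stepping 4 places around the cycle: 3 → 7 → 4 → 6 → 5.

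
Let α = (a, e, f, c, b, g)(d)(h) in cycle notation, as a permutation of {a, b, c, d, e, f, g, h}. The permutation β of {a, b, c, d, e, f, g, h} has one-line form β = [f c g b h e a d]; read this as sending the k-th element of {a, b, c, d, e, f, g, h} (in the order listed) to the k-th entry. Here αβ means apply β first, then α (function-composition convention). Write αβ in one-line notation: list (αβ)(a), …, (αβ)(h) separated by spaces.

c b a g h f e d

Chase each element through β then α: a → f → c; b → c → b; c → g → a; d → b → g; e → h → h; f → e → f; g → a → e; h → d → d.
So αβ in one-line form is c b a g h f e d.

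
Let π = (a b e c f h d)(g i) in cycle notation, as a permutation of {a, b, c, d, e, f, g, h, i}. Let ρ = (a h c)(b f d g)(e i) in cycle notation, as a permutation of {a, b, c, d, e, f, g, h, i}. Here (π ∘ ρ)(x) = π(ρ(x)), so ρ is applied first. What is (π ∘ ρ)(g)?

(π ∘ ρ)(g) = π(ρ(g)). ρ(g) = b, then π(b) = e. So (π ∘ ρ)(g) = e.

e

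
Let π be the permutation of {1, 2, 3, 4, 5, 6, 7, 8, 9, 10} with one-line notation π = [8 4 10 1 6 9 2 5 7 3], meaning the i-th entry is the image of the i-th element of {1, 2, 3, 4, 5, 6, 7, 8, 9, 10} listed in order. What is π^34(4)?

8

Tracing 4 → 1 → … returns to 4 after 8 steps, so 4 lies in an 8-cycle (1 8 5 6 9 7 2 4).
Powers repeat with period 8 on this cycle, and 34 mod 8 = 2, so π^34(4) = π^2(4).
Advancing 2 steps from 4: 4 → 1 → 8.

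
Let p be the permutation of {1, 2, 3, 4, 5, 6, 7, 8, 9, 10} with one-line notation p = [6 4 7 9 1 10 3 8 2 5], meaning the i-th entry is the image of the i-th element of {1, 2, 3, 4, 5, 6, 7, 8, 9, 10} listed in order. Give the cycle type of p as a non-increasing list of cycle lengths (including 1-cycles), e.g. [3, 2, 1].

The disjoint cycles are (1 6 10 5)(2 4 9)(3 7)(8), with lengths 4, 3, 2, 1 in non-increasing order.

[4, 3, 2, 1]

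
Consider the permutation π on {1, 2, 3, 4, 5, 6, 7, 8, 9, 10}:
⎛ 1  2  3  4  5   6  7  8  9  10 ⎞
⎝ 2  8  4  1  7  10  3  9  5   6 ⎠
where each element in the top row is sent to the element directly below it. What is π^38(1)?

3

Tracing 1 → 2 → … returns to 1 after 8 steps, so 1 lies in an 8-cycle (1 2 8 9 5 7 3 4).
On an 8-cycle, π^8 is the identity, so π^38 = π^6 there (38 ≡ 6 mod 8).
Advancing 6 steps from 1: 1 → 2 → 8 → 9 → 5 → 7 → 3.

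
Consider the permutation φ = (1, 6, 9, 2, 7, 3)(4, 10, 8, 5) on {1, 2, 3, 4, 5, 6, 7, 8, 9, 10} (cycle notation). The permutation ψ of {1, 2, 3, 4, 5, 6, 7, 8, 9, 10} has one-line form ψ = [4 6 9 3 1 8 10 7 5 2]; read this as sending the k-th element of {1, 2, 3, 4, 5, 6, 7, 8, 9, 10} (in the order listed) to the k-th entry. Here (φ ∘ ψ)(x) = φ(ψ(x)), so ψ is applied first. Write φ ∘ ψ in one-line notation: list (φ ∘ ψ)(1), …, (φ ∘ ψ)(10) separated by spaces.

(φ ∘ ψ)(x) = φ(ψ(x)). Computing each image: φ(ψ(1)) = φ(4) = 10, φ(ψ(2)) = φ(6) = 9, φ(ψ(3)) = φ(9) = 2, φ(ψ(4)) = φ(3) = 1, φ(ψ(5)) = φ(1) = 6, φ(ψ(6)) = φ(8) = 5, φ(ψ(7)) = φ(10) = 8, φ(ψ(8)) = φ(7) = 3, φ(ψ(9)) = φ(5) = 4, φ(ψ(10)) = φ(2) = 7.
Hence φ ∘ ψ = [10 9 2 1 6 5 8 3 4 7].

10 9 2 1 6 5 8 3 4 7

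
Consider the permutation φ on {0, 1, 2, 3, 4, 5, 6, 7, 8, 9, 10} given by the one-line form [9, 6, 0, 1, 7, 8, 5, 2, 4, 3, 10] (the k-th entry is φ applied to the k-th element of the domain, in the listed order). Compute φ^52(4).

Tracing 4 → 7 → … returns to 4 after 10 steps, so 4 lies in a 10-cycle (0 9 3 1 6 5 8 4 7 2).
On a 10-cycle, φ^10 is the identity, so φ^52 = φ^2 there (52 ≡ 2 mod 10).
Stepping 2 places around the cycle: 4 → 7 → 2.

2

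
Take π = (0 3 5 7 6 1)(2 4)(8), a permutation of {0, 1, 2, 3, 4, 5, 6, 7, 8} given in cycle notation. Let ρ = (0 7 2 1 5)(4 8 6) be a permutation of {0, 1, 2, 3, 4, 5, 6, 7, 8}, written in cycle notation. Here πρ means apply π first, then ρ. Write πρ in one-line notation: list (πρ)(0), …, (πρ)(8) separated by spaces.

For each element, apply π then ρ: 0 → 3 → 3; 1 → 0 → 7; 2 → 4 → 8; 3 → 5 → 0; 4 → 2 → 1; 5 → 7 → 2; 6 → 1 → 5; 7 → 6 → 4; 8 → 8 → 6.
So πρ in one-line form is 3 7 8 0 1 2 5 4 6.

3 7 8 0 1 2 5 4 6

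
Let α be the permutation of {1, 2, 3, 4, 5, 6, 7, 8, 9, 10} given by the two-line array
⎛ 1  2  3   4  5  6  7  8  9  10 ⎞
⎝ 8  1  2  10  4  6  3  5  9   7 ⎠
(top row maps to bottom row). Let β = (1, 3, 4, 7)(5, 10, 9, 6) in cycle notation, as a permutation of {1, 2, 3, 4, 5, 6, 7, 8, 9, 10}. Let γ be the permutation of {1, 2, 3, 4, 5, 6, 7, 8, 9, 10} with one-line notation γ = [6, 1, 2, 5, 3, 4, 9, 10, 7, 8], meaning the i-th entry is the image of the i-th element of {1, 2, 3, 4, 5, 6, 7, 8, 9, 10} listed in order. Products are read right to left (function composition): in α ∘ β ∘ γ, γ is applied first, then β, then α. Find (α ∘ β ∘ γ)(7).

Apply the permutations in order: γ(7) = 9, then β(9) = 6, then α(6) = 6. So (α ∘ β ∘ γ)(7) = 6.

6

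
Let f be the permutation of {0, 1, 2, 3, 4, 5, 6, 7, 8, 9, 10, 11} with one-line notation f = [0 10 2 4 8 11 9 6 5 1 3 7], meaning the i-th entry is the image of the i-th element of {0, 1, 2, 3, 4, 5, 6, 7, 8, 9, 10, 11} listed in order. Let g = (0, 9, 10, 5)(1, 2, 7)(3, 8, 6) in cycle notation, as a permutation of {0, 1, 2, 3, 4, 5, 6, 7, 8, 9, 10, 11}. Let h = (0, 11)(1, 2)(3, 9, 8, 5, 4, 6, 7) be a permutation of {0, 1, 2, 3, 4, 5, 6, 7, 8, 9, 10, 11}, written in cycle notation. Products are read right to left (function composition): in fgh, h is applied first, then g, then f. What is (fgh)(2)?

Apply the permutations in order: h(2) = 1, then g(1) = 2, then f(2) = 2. So (fgh)(2) = 2.

2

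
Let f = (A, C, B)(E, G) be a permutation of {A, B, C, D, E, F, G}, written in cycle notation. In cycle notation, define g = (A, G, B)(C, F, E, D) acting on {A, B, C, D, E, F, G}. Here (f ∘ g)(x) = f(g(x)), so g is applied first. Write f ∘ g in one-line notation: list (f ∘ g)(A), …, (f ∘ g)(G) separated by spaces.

(f ∘ g)(x) = f(g(x)). Computing each image: f(g(A)) = f(G) = E, f(g(B)) = f(A) = C, f(g(C)) = f(F) = F, f(g(D)) = f(C) = B, f(g(E)) = f(D) = D, f(g(F)) = f(E) = G, f(g(G)) = f(B) = A.
Hence f ∘ g = [E C F B D G A].

E C F B D G A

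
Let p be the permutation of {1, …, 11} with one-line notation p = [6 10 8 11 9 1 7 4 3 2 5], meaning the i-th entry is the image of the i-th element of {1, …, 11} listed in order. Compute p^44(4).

Tracing 4 → 11 → … returns to 4 after 6 steps, so 4 lies in a 6-cycle (3, 8, 4, 11, 5, 9).
Since the cycle has length 6, p^44 acts on it the same as p^2 (44 mod 6 = 2).
Advancing 2 steps from 4: 4 → 11 → 5.

5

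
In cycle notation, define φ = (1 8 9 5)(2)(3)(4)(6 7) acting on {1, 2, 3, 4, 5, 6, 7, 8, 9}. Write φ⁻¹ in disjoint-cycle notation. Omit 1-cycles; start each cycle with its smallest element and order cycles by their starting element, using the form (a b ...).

If φ sends a → b within a cycle, φ⁻¹ sends b → a; equivalently, reverse each cycle.
Reversing each cycle of φ and rotating so the smallest element leads gives (1 5 9 8)(6 7).

(1 5 9 8)(6 7)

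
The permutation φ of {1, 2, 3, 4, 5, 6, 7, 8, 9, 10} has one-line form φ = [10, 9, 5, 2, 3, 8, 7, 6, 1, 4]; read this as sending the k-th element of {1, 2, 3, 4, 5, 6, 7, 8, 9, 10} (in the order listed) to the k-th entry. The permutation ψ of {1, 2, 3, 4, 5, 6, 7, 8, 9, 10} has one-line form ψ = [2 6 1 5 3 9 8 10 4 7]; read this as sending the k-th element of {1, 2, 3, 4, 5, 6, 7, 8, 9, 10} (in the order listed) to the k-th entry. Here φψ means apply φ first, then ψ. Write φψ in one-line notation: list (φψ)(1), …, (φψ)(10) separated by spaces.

For each element, apply φ then ψ: 1 → 10 → 7; 2 → 9 → 4; 3 → 5 → 3; 4 → 2 → 6; 5 → 3 → 1; 6 → 8 → 10; 7 → 7 → 8; 8 → 6 → 9; 9 → 1 → 2; 10 → 4 → 5.
Collecting the images, φψ = [7 4 3 6 1 10 8 9 2 5].

7 4 3 6 1 10 8 9 2 5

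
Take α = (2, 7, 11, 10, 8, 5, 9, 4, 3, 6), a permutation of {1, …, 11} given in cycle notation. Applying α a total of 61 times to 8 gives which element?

8 lies in the 10-cycle (2, 7, 11, 10, 8, 5, 9, 4, 3, 6).
On a 10-cycle, α^10 is the identity, so α^61 = α^1 there (61 ≡ 1 mod 10).
Advancing 1 step from 8: 8 → 5.

5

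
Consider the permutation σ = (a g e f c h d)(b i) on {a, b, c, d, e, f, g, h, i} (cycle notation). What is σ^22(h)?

d

h lies in the 7-cycle (a g e f c h d).
Powers repeat with period 7 on this cycle, and 22 mod 7 = 1, so σ^22(h) = σ^1(h).
Stepping 1 place around the cycle: h → d.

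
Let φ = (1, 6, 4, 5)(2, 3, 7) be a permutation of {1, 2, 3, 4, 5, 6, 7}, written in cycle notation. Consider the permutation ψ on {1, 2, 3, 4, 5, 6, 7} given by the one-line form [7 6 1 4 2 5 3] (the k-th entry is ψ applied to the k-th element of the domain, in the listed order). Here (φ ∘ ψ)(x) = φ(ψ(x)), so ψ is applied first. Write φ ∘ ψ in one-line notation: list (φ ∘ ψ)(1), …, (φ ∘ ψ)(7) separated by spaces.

Chase each element through ψ then φ: 1 → 7 → 2; 2 → 6 → 4; 3 → 1 → 6; 4 → 4 → 5; 5 → 2 → 3; 6 → 5 → 1; 7 → 3 → 7.
Collecting the images, φ ∘ ψ = [2 4 6 5 3 1 7].

2 4 6 5 3 1 7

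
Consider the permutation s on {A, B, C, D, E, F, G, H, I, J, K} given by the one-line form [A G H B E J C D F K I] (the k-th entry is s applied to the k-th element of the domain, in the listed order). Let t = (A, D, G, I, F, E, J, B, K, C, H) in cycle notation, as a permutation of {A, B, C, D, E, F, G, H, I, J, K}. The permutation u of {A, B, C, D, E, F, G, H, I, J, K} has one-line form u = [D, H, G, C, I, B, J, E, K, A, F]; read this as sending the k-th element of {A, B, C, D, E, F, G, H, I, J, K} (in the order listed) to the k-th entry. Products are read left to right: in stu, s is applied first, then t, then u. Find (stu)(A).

C

(stu)(A) = u(t(s(A))). s(A) = A, then t(A) = D, then u(D) = C, so the result is C.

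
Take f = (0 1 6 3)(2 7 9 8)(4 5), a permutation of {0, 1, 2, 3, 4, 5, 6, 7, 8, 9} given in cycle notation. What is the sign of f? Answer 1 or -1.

The cycle lengths are 4, 4, 2.
A cycle of length ℓ contributes ℓ−1 transpositions, so f is a product of 3 + 3 + 1 = 7 transpositions — odd.

-1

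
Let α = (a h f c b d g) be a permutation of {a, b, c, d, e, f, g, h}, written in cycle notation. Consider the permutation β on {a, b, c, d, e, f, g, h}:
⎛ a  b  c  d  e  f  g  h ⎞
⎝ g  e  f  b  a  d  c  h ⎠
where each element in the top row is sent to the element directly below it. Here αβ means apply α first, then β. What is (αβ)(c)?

α(c) = b, then β(b) = e; composing gives (αβ)(c) = e.

e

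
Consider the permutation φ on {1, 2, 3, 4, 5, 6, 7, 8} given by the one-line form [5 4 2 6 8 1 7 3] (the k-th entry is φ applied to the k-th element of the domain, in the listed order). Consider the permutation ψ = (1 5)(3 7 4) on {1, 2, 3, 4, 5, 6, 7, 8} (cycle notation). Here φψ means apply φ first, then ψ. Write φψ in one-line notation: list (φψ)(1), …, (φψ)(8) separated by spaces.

1 3 2 6 8 5 4 7

Chase each element through φ then ψ: 1 → 5 → 1; 2 → 4 → 3; 3 → 2 → 2; 4 → 6 → 6; 5 → 8 → 8; 6 → 1 → 5; 7 → 7 → 4; 8 → 3 → 7.
So φψ in one-line form is 1 3 2 6 8 5 4 7.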